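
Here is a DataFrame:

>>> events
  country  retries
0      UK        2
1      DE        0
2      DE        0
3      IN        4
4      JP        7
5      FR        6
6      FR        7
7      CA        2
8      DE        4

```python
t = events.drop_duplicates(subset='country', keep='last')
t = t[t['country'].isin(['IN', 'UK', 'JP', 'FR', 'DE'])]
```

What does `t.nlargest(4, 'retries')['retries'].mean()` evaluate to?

5.5

drop duplicate country (keep=last):
  country  retries
0      UK        2
3      IN        4
4      JP        7
6      FR        7
7      CA        2
8      DE        4
filter rows where country in ['IN', 'UK', 'JP', 'FR', 'DE']:
  country  retries
0      UK        2
3      IN        4
4      JP        7
6      FR        7
8      DE        4
take 4 rows with largest retries:
  country  retries
4      JP        7
6      FR        7
3      IN        4
8      DE        4
Taking the mean of column 'retries' gives 5.5.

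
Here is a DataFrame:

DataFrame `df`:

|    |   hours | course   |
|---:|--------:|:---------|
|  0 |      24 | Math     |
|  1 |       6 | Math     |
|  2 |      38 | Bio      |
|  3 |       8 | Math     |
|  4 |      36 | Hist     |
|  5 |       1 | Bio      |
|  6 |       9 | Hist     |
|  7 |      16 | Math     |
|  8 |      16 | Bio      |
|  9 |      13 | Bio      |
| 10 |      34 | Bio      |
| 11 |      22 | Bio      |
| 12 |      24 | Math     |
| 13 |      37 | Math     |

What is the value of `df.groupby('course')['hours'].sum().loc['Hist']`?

group by course, sum of hours:
course
Bio     124
Hist     45
Math    115
Name: hours, dtype: int64
Taking the value at index 'Hist' gives 45.

45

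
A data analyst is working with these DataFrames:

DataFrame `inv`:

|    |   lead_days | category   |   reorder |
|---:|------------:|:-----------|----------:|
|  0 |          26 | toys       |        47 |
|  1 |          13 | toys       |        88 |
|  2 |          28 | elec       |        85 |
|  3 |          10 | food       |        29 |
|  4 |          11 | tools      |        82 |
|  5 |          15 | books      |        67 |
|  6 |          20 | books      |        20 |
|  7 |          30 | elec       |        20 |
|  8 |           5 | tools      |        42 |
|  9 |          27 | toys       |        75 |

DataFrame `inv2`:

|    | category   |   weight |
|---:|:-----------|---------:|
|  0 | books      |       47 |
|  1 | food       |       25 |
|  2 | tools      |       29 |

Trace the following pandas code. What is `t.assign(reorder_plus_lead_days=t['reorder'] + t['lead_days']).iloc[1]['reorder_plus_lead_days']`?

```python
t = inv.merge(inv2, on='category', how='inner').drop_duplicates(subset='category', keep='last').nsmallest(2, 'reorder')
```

39

merge on 'category' (how='inner') → 5 rows:
   lead_days category  reorder  weight
0         10     food       29      25
1         11    tools       82      29
2         15    books       67      47
3         20    books       20      47
4          5    tools       42      29
drop duplicate category (keep=last):
   lead_days category  reorder  weight
0         10     food       29      25
3         20    books       20      47
4          5    tools       42      29
take 2 rows with smallest reorder:
   lead_days category  reorder  weight
3         20    books       20      47
0         10     food       29      25
add column reorder_plus_lead_days = t['reorder'] + t['lead_days']:
   lead_days category  reorder  weight  reorder_plus_lead_days
3         20    books       20      47                      40
0         10     food       29      25                      39
Hence 39.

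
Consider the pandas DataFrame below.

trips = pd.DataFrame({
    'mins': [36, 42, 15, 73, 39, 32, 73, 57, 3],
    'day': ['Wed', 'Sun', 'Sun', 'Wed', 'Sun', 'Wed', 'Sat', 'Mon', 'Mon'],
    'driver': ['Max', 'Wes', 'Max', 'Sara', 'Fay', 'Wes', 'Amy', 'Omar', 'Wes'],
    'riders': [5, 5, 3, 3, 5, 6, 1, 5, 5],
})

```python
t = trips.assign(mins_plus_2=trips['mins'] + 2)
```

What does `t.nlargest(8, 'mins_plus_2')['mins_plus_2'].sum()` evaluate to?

383

add column mins_plus_2 = trips['mins'] + 2:
   mins  day driver  riders  mins_plus_2
0    36  Wed    Max       5           38
1    42  Sun    Wes       5           44
2    15  Sun    Max       3           17
3    73  Wed   Sara       3           75
4    39  Sun    Fay       5           41
5    32  Wed    Wes       6           34
6    73  Sat    Amy       1           75
7    57  Mon   Omar       5           59
8     3  Mon    Wes       5            5
take 8 rows with largest mins_plus_2:
   mins  day driver  riders  mins_plus_2
3    73  Wed   Sara       3           75
6    73  Sat    Amy       1           75
7    57  Mon   Omar       5           59
1    42  Sun    Wes       5           44
4    39  Sun    Fay       5           41
0    36  Wed    Max       5           38
5    32  Wed    Wes       6           34
2    15  Sun    Max       3           17
Reading off the sum of column 'mins_plus_2', we get 383.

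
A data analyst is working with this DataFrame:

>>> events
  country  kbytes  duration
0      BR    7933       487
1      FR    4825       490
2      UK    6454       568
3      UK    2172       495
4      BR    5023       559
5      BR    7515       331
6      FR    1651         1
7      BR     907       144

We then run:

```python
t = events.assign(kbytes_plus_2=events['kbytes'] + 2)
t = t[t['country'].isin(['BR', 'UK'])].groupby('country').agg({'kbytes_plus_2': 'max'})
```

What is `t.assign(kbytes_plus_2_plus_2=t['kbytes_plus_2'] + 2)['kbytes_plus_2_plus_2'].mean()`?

7197.5

add column kbytes_plus_2 = events['kbytes'] + 2:
  country  kbytes  duration  kbytes_plus_2
0      BR    7933       487           7935
1      FR    4825       490           4827
2      UK    6454       568           6456
3      UK    2172       495           2174
4      BR    5023       559           5025
5      BR    7515       331           7517
6      FR    1651         1           1653
7      BR     907       144            909
filter rows where country in ['BR', 'UK']:
  country  kbytes  duration  kbytes_plus_2
0      BR    7933       487           7935
2      UK    6454       568           6456
3      UK    2172       495           2174
4      BR    5023       559           5025
5      BR    7515       331           7517
7      BR     907       144            909
group by country, max of kbytes_plus_2:
         kbytes_plus_2
country               
BR                7935
UK                6456
add column kbytes_plus_2_plus_2 = t['kbytes_plus_2'] + 2:
         kbytes_plus_2  kbytes_plus_2_plus_2
country                                     
BR                7935                  7937
UK                6456                  6458
Taking the mean of column 'kbytes_plus_2_plus_2' gives 7197.5.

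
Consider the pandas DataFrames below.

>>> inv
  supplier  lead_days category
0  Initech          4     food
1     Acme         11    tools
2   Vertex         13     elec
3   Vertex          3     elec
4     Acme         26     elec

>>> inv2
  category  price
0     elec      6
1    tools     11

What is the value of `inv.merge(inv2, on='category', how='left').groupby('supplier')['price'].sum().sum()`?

merge on 'category' (how='left') → 5 rows:
  supplier  lead_days category  price
0  Initech          4     food    NaN
1     Acme         11    tools   11.0
2   Vertex         13     elec    6.0
3   Vertex          3     elec    6.0
4     Acme         26     elec    6.0
group by supplier, sum of price:
supplier
Acme       17.0
Initech     0.0
Vertex     12.0
Name: price, dtype: float64
The sum of the resulting series is 29.0.

29.0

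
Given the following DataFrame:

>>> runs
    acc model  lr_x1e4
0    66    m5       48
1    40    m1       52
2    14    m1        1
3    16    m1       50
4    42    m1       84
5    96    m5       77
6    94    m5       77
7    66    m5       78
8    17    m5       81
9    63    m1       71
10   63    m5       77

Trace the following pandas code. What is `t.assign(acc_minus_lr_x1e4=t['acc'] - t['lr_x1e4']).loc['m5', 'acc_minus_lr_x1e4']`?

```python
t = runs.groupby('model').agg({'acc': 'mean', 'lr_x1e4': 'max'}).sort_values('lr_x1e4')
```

-14.0

group by model: mean(acc), max(lr_x1e4):
        acc  lr_x1e4
model               
m1     35.0       84
m5     67.0       81
sort by lr_x1e4:
        acc  lr_x1e4
model               
m5     67.0       81
m1     35.0       84
add column acc_minus_lr_x1e4 = t['acc'] - t['lr_x1e4']:
        acc  lr_x1e4  acc_minus_lr_x1e4
model                                  
m5     67.0       81              -14.0
m1     35.0       84              -49.0
value at row 'm5', column 'acc_minus_lr_x1e4' → -14.0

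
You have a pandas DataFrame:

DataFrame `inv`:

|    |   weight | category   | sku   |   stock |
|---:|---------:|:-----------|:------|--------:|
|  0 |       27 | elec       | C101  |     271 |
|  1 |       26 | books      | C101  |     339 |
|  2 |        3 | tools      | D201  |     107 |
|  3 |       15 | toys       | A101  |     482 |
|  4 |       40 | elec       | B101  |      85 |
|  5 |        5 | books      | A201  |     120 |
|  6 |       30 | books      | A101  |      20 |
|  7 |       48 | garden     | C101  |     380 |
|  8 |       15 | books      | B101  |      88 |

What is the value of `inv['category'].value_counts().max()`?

value_counts of category:
category
books     4
elec      2
tools     1
toys      1
garden    1
Name: count, dtype: int64

4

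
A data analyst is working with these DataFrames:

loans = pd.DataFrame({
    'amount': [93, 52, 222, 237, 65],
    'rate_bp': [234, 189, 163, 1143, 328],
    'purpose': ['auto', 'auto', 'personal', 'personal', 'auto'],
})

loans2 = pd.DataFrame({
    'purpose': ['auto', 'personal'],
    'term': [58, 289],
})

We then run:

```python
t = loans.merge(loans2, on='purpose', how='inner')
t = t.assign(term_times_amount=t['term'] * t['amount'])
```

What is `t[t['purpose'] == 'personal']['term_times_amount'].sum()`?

merge on 'purpose' (how='inner') → 5 rows:
   amount  rate_bp   purpose  term
0      93      234      auto    58
1      52      189      auto    58
2     222      163  personal   289
3     237     1143  personal   289
4      65      328      auto    58
add column term_times_amount = t['term'] * t['amount']:
   amount  rate_bp   purpose  term  term_times_amount
0      93      234      auto    58               5394
1      52      189      auto    58               3016
2     222      163  personal   289              64158
3     237     1143  personal   289              68493
4      65      328      auto    58               3770
filter rows where purpose == 'personal':
   amount  rate_bp   purpose  term  term_times_amount
2     222      163  personal   289              64158
3     237     1143  personal   289              68493
Hence 132651.

132651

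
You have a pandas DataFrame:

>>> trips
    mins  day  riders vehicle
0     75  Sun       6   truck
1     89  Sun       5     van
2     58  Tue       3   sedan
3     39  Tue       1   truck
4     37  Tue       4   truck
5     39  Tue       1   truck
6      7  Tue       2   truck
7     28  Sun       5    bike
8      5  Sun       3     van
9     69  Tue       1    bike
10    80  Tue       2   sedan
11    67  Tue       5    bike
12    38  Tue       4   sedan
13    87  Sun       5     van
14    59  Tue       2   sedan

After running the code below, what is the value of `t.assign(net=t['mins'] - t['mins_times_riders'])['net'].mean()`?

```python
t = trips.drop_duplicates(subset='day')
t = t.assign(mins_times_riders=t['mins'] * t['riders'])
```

-245.5

drop duplicate day (keep=first):
   mins  day  riders vehicle
0    75  Sun       6   truck
2    58  Tue       3   sedan
add column mins_times_riders = t['mins'] * t['riders']:
   mins  day  riders vehicle  mins_times_riders
0    75  Sun       6   truck                450
2    58  Tue       3   sedan                174
add column net = t['mins'] - t['mins_times_riders']:
   mins  day  riders vehicle  mins_times_riders  net
0    75  Sun       6   truck                450 -375
2    58  Tue       3   sedan                174 -116
mean of column 'net' → -245.5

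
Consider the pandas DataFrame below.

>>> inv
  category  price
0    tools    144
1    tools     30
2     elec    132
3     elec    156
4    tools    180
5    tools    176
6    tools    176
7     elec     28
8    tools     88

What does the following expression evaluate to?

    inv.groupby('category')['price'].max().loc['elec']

156

group by category, max of price:
category
elec     156
tools    180
Name: price, dtype: int64
Finally, value at index 'elec' = 156.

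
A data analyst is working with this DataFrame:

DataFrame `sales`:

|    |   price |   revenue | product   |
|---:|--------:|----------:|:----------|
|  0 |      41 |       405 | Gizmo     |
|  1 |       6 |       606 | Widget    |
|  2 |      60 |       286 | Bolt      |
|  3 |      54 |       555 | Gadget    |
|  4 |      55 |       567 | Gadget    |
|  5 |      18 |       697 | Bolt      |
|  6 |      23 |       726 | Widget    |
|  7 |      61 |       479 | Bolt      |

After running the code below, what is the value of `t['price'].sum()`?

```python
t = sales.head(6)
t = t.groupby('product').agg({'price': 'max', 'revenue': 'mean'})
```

162

take first 6 rows:
   price  revenue product
0     41      405   Gizmo
1      6      606  Widget
2     60      286    Bolt
3     54      555  Gadget
4     55      567  Gadget
5     18      697    Bolt
group by product: max(price), mean(revenue):
         price  revenue
product                
Bolt        60    491.5
Gadget      55    561.0
Gizmo       41    405.0
Widget       6    606.0
Reading off the sum of column 'price', we get 162.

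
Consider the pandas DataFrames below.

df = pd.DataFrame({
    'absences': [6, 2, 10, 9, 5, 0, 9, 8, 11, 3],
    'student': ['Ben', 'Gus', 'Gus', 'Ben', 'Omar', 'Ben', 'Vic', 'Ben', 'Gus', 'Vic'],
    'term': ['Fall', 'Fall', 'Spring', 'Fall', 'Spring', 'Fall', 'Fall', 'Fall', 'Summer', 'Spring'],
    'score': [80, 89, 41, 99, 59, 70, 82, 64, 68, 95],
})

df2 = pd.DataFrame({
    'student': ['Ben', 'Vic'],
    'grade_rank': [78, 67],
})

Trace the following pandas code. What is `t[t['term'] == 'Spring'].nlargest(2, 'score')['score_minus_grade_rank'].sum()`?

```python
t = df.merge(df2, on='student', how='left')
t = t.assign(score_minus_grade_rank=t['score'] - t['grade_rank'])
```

28.0

merge on 'student' (how='left') → 10 rows:
   absences student    term  score  grade_rank
0         6     Ben    Fall     80        78.0
1         2     Gus    Fall     89         NaN
2        10     Gus  Spring     41         NaN
3         9     Ben    Fall     99        78.0
4         5    Omar  Spring     59         NaN
5         0     Ben    Fall     70        78.0
6         9     Vic    Fall     82        67.0
7         8     Ben    Fall     64        78.0
8        11     Gus  Summer     68         NaN
9         3     Vic  Spring     95        67.0
add column score_minus_grade_rank = t['score'] - t['grade_rank']:
   absences student    term  score  grade_rank  score_minus_grade_rank
0         6     Ben    Fall     80        78.0                     2.0
1         2     Gus    Fall     89         NaN                     NaN
2        10     Gus  Spring     41         NaN                     NaN
3         9     Ben    Fall     99        78.0                    21.0
4         5    Omar  Spring     59         NaN                     NaN
5         0     Ben    Fall     70        78.0                    -8.0
6         9     Vic    Fall     82        67.0                    15.0
7         8     Ben    Fall     64        78.0                   -14.0
8        11     Gus  Summer     68         NaN                     NaN
9         3     Vic  Spring     95        67.0                    28.0
filter rows where term == 'Spring':
   absences student    term  score  grade_rank  score_minus_grade_rank
2        10     Gus  Spring     41         NaN                     NaN
4         5    Omar  Spring     59         NaN                     NaN
9         3     Vic  Spring     95        67.0                    28.0
take 2 rows with largest score:
   absences student    term  score  grade_rank  score_minus_grade_rank
9         3     Vic  Spring     95        67.0                    28.0
4         5    Omar  Spring     59         NaN                     NaN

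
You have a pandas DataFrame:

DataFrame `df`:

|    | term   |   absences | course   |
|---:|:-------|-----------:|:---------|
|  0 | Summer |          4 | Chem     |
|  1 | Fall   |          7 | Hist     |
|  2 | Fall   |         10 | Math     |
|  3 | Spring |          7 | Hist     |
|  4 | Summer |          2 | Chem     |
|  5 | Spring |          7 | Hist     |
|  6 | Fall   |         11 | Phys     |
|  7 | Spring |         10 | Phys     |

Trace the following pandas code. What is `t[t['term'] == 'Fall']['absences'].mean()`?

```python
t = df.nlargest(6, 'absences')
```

9.33333333333

take 6 rows with largest absences:
     term  absences course
6    Fall        11   Phys
2    Fall        10   Math
7  Spring        10   Phys
1    Fall         7   Hist
3  Spring         7   Hist
5  Spring         7   Hist
filter rows where term == 'Fall':
   term  absences course
6  Fall        11   Phys
2  Fall        10   Math
1  Fall         7   Hist
Taking the mean of column 'absences' gives 9.33333333333.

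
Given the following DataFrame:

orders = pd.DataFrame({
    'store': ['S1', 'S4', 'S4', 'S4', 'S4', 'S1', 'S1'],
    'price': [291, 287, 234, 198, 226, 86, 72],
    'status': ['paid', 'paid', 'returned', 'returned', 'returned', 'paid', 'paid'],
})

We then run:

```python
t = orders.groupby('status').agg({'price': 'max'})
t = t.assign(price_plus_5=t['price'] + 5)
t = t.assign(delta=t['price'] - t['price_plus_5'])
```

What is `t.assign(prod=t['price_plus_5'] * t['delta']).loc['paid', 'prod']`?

group by status, max of price:
          price
status         
paid        291
returned    234
add column price_plus_5 = t['price'] + 5:
          price  price_plus_5
status                       
paid        291           296
returned    234           239
add column delta = t['price'] - t['price_plus_5']:
          price  price_plus_5  delta
status                              
paid        291           296     -5
returned    234           239     -5
add column prod = t['price_plus_5'] * t['delta']:
          price  price_plus_5  delta  prod
status                                    
paid        291           296     -5 -1480
returned    234           239     -5 -1195
The value at row 'paid', column 'prod' is -1480.

-1480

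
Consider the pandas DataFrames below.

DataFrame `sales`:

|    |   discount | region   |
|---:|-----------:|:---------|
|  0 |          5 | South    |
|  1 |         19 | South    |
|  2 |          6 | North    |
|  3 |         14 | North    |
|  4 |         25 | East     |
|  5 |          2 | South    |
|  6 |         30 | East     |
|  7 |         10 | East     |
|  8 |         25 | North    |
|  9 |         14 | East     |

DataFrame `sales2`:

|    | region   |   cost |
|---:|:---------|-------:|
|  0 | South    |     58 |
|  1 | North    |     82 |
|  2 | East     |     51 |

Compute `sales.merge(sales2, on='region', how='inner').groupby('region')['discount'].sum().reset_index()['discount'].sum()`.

merge on 'region' (how='inner') → 10 rows:
   discount region  cost
0         5  South    58
1        19  South    58
2         6  North    82
3        14  North    82
4        25   East    51
5         2  South    58
6        30   East    51
7        10   East    51
8        25  North    82
9        14   East    51
group by region, sum of discount:
region
East     79
North    45
South    26
Name: discount, dtype: int64
reset_index():
  region  discount
0   East        79
1  North        45
2  South        26
So sum() = 150.

150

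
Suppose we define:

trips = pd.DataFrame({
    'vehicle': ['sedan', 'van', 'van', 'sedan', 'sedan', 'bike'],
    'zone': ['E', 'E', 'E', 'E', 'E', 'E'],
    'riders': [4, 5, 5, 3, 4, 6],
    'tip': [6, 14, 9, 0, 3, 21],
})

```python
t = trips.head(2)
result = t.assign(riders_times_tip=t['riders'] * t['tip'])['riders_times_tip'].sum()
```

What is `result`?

take first 2 rows:
  vehicle zone  riders  tip
0   sedan    E       4    6
1     van    E       5   14
add column riders_times_tip = t['riders'] * t['tip']:
  vehicle zone  riders  tip  riders_times_tip
0   sedan    E       4    6                24
1     van    E       5   14                70

94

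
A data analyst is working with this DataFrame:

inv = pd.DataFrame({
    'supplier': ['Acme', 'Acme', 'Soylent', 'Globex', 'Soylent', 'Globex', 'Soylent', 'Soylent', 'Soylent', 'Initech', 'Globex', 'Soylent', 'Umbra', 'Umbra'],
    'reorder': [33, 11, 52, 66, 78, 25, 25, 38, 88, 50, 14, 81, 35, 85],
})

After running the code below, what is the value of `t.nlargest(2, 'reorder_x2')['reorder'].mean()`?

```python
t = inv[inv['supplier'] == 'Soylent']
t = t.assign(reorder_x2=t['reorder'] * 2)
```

filter rows where supplier == 'Soylent':
   supplier  reorder
2   Soylent       52
4   Soylent       78
6   Soylent       25
7   Soylent       38
8   Soylent       88
11  Soylent       81
add column reorder_x2 = t['reorder'] * 2:
   supplier  reorder  reorder_x2
2   Soylent       52         104
4   Soylent       78         156
6   Soylent       25          50
7   Soylent       38          76
8   Soylent       88         176
11  Soylent       81         162
take 2 rows with largest reorder_x2:
   supplier  reorder  reorder_x2
8   Soylent       88         176
11  Soylent       81         162

84.5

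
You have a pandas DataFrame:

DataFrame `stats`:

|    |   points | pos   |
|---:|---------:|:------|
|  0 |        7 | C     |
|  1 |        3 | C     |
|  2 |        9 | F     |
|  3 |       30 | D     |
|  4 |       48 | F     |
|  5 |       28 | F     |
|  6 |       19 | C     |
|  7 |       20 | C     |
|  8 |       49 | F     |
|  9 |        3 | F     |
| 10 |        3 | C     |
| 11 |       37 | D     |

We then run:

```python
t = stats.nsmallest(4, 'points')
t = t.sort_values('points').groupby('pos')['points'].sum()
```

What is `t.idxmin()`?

F

take 4 rows with smallest points:
    points pos
1        3   C
9        3   F
10       3   C
0        7   C
sort by points:
    points pos
1        3   C
9        3   F
10       3   C
0        7   C
group by pos, sum of points:
pos
C    13
F     3
Name: points, dtype: int64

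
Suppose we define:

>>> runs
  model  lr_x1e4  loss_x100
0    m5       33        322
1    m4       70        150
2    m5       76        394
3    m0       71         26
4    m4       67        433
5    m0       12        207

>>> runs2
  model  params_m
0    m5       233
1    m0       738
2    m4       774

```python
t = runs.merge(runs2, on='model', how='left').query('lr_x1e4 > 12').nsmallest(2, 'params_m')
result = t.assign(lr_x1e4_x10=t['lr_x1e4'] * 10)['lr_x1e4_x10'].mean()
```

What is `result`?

merge on 'model' (how='left') → 6 rows:
  model  lr_x1e4  loss_x100  params_m
0    m5       33        322       233
1    m4       70        150       774
2    m5       76        394       233
3    m0       71         26       738
4    m4       67        433       774
5    m0       12        207       738
filter rows where lr_x1e4 > 12:
  model  lr_x1e4  loss_x100  params_m
0    m5       33        322       233
1    m4       70        150       774
2    m5       76        394       233
3    m0       71         26       738
4    m4       67        433       774
take 2 rows with smallest params_m:
  model  lr_x1e4  loss_x100  params_m
0    m5       33        322       233
2    m5       76        394       233
add column lr_x1e4_x10 = t['lr_x1e4'] * 10:
  model  lr_x1e4  loss_x100  params_m  lr_x1e4_x10
0    m5       33        322       233          330
2    m5       76        394       233          760
The mean of column 'lr_x1e4_x10' is 545.0.

545.0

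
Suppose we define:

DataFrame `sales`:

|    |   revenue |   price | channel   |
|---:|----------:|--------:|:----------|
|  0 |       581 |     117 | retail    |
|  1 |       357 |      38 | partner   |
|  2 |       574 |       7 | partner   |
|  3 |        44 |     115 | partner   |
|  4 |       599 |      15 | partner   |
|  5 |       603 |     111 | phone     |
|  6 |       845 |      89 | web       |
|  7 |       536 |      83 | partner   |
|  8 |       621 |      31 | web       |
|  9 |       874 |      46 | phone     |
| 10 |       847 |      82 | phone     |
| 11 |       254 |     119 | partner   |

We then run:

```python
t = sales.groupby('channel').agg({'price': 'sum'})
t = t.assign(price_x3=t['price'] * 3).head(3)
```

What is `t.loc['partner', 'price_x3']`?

1131

group by channel, sum of price:
         price
channel       
partner    377
phone      239
retail     117
web        120
add column price_x3 = t['price'] * 3:
         price  price_x3
channel                 
partner    377      1131
phone      239       717
retail     117       351
web        120       360
take first 3 rows:
         price  price_x3
channel                 
partner    377      1131
phone      239       717
retail     117       351
Taking the value at row 'partner', column 'price_x3' gives 1131.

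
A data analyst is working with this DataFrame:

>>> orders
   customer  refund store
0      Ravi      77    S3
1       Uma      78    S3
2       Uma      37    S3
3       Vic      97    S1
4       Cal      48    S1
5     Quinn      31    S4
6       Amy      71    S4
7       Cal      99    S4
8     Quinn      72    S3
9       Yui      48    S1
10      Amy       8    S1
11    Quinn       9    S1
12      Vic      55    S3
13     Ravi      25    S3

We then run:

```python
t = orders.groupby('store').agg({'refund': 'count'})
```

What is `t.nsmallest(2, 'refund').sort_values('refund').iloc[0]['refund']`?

group by store, count of refund:
       refund
store        
S1          5
S3          6
S4          3
take 2 rows with smallest refund:
       refund
store        
S4          3
S1          5
sort by refund:
       refund
store        
S4          3
S1          5
So iloc[0]['refund'] = 3.

3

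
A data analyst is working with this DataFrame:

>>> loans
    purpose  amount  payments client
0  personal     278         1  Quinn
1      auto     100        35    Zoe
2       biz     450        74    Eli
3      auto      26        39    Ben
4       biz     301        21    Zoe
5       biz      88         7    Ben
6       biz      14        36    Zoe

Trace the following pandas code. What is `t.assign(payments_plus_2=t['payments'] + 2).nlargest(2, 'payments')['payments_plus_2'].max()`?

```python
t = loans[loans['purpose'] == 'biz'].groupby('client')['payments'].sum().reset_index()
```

filter rows where purpose == 'biz':
  purpose  amount  payments client
2     biz     450        74    Eli
4     biz     301        21    Zoe
5     biz      88         7    Ben
6     biz      14        36    Zoe
group by client, sum of payments:
client
Ben     7
Eli    74
Zoe    57
Name: payments, dtype: int64
reset_index():
  client  payments
0    Ben         7
1    Eli        74
2    Zoe        57
add column payments_plus_2 = t['payments'] + 2:
  client  payments  payments_plus_2
0    Ben         7                9
1    Eli        74               76
2    Zoe        57               59
take 2 rows with largest payments:
  client  payments  payments_plus_2
1    Eli        74               76
2    Zoe        57               59
max of column 'payments_plus_2' → 76

76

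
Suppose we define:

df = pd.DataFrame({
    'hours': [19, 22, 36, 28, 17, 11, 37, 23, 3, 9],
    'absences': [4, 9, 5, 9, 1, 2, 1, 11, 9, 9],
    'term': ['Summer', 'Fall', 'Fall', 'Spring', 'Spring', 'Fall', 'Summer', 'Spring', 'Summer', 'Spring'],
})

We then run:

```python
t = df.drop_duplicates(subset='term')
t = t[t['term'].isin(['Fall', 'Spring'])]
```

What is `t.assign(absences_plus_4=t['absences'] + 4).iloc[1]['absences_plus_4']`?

13

drop duplicate term (keep=first):
   hours  absences    term
0     19         4  Summer
1     22         9    Fall
3     28         9  Spring
filter rows where term in ['Fall', 'Spring']:
   hours  absences    term
1     22         9    Fall
3     28         9  Spring
add column absences_plus_4 = t['absences'] + 4:
   hours  absences    term  absences_plus_4
1     22         9    Fall               13
3     28         9  Spring               13
Finally, value at position 1, column 'absences_plus_4' = 13.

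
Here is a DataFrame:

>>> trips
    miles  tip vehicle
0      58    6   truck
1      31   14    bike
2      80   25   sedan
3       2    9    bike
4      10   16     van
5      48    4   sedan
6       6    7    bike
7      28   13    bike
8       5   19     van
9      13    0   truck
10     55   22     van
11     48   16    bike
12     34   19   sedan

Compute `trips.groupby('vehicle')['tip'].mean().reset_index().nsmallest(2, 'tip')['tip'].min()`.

3.0

group by vehicle, mean of tip:
vehicle
bike     11.8
sedan    16.0
truck     3.0
van      19.0
Name: tip, dtype: float64
reset_index():
  vehicle   tip
0    bike  11.8
1   sedan  16.0
2   truck   3.0
3     van  19.0
take 2 rows with smallest tip:
  vehicle   tip
2   truck   3.0
0    bike  11.8
Taking the min of column 'tip' gives 3.0.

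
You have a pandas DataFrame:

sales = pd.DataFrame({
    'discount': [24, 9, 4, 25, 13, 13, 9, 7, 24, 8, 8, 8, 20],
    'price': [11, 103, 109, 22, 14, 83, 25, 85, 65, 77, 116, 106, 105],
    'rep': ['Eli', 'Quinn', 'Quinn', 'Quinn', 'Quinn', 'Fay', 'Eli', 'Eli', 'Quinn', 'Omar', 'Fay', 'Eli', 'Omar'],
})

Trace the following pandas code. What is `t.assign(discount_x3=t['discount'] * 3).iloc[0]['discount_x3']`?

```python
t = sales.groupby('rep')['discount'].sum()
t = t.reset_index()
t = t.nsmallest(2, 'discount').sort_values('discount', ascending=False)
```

group by rep, sum of discount:
rep
Eli      48
Fay      21
Omar     28
Quinn    75
Name: discount, dtype: int64
reset_index():
     rep  discount
0    Eli        48
1    Fay        21
2   Omar        28
3  Quinn        75
take 2 rows with smallest discount:
    rep  discount
1   Fay        21
2  Omar        28
sort by discount descending:
    rep  discount
2  Omar        28
1   Fay        21
add column discount_x3 = t['discount'] * 3:
    rep  discount  discount_x3
2  Omar        28           84
1   Fay        21           63
value at position 0, column 'discount_x3' → 84

84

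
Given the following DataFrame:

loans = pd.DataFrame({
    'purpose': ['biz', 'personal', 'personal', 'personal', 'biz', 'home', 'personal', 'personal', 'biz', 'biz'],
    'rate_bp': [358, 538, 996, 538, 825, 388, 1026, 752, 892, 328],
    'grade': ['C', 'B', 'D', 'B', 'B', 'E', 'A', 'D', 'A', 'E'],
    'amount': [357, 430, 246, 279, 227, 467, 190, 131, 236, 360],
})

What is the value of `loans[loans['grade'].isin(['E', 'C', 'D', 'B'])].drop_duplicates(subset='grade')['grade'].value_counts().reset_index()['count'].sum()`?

4

filter rows where grade in ['E', 'C', 'D', 'B']:
    purpose  rate_bp grade  amount
0       biz      358     C     357
1  personal      538     B     430
2  personal      996     D     246
3  personal      538     B     279
4       biz      825     B     227
5      home      388     E     467
7  personal      752     D     131
9       biz      328     E     360
drop duplicate grade (keep=first):
    purpose  rate_bp grade  amount
0       biz      358     C     357
1  personal      538     B     430
2  personal      996     D     246
5      home      388     E     467
value_counts of grade:
grade
C    1
B    1
D    1
E    1
Name: count, dtype: int64
reset_index():
  grade  count
0     C      1
1     B      1
2     D      1
3     E      1
Finally, sum of column 'count' = 4.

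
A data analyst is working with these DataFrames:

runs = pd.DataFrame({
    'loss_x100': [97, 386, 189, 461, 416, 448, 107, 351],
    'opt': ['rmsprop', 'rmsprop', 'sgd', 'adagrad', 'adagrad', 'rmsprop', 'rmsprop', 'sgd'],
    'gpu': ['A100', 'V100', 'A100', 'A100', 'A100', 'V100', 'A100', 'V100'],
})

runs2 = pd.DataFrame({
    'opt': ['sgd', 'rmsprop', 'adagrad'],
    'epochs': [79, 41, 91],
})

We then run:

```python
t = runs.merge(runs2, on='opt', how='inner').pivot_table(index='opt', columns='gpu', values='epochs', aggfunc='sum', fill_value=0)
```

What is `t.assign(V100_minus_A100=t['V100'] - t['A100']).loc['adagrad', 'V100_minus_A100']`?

-182

merge on 'opt' (how='inner') → 8 rows:
   loss_x100      opt   gpu  epochs
0         97  rmsprop  A100      41
1        386  rmsprop  V100      41
2        189      sgd  A100      79
3        461  adagrad  A100      91
4        416  adagrad  A100      91
5        448  rmsprop  V100      41
6        107  rmsprop  A100      41
7        351      sgd  V100      79
pivot: rows=opt, cols=gpu, sum(epochs):
gpu      A100  V100
opt                
adagrad   182     0
rmsprop    82    82
sgd        79    79
add column V100_minus_A100 = t['V100'] - t['A100']:
gpu      A100  V100  V100_minus_A100
opt                                 
adagrad   182     0             -182
rmsprop    82    82                0
sgd        79    79                0
So loc['adagrad', 'V100_minus_A100'] = -182.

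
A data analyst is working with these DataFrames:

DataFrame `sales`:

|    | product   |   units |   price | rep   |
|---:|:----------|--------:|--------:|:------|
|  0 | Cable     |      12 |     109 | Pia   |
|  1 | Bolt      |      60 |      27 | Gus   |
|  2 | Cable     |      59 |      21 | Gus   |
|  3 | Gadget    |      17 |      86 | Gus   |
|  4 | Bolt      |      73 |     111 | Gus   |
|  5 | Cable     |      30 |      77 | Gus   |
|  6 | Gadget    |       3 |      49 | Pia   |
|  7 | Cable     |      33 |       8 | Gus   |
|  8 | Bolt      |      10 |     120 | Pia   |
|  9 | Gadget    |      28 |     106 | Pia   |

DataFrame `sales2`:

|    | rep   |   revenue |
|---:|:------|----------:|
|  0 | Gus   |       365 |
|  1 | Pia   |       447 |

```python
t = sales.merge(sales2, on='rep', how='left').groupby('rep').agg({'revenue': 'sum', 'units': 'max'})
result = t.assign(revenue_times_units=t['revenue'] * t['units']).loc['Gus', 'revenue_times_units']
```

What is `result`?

merge on 'rep' (how='left') → 10 rows:
  product  units  price  rep  revenue
0   Cable     12    109  Pia      447
1    Bolt     60     27  Gus      365
2   Cable     59     21  Gus      365
3  Gadget     17     86  Gus      365
4    Bolt     73    111  Gus      365
5   Cable     30     77  Gus      365
6  Gadget      3     49  Pia      447
7   Cable     33      8  Gus      365
8    Bolt     10    120  Pia      447
9  Gadget     28    106  Pia      447
group by rep: sum(revenue), max(units):
     revenue  units
rep                
Gus     2190     73
Pia     1788     28
add column revenue_times_units = t['revenue'] * t['units']:
     revenue  units  revenue_times_units
rep                                     
Gus     2190     73               159870
Pia     1788     28                50064
Finally, value at row 'Gus', column 'revenue_times_units' = 159870.

159870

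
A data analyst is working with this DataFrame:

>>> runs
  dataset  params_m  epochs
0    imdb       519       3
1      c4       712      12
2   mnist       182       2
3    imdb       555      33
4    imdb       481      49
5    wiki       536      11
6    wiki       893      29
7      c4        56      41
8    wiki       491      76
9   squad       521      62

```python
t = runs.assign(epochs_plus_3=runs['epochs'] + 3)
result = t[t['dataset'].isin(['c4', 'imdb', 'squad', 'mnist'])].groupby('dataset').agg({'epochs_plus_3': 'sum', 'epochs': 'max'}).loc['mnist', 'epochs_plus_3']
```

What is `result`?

5

add column epochs_plus_3 = runs['epochs'] + 3:
  dataset  params_m  epochs  epochs_plus_3
0    imdb       519       3              6
1      c4       712      12             15
2   mnist       182       2              5
3    imdb       555      33             36
4    imdb       481      49             52
5    wiki       536      11             14
6    wiki       893      29             32
7      c4        56      41             44
8    wiki       491      76             79
9   squad       521      62             65
filter rows where dataset in ['c4', 'imdb', 'squad', 'mnist']:
  dataset  params_m  epochs  epochs_plus_3
0    imdb       519       3              6
1      c4       712      12             15
2   mnist       182       2              5
3    imdb       555      33             36
4    imdb       481      49             52
7      c4        56      41             44
9   squad       521      62             65
group by dataset: sum(epochs_plus_3), max(epochs):
         epochs_plus_3  epochs
dataset                       
c4                  59      41
imdb                94      49
mnist                5       2
squad               65      62
Finally, value at row 'mnist', column 'epochs_plus_3' = 5.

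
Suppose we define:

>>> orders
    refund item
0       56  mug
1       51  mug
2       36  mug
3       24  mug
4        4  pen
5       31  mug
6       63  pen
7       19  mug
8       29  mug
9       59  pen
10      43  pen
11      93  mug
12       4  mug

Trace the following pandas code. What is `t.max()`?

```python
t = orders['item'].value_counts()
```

value_counts of item:
item
mug    9
pen    4
Name: count, dtype: int64
Then the max of the resulting series: 9

9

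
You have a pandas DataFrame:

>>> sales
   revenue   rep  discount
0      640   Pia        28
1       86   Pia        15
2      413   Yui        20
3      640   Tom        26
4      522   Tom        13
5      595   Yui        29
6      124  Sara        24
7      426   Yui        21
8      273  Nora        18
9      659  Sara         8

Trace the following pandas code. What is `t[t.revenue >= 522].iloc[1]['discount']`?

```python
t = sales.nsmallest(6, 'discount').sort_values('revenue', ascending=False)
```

13

take 6 rows with smallest discount:
   revenue   rep  discount
9      659  Sara         8
4      522   Tom        13
1       86   Pia        15
8      273  Nora        18
2      413   Yui        20
7      426   Yui        21
sort by revenue descending:
   revenue   rep  discount
9      659  Sara         8
4      522   Tom        13
7      426   Yui        21
2      413   Yui        20
8      273  Nora        18
1       86   Pia        15
filter rows where revenue >= 522:
   revenue   rep  discount
9      659  Sara         8
4      522   Tom        13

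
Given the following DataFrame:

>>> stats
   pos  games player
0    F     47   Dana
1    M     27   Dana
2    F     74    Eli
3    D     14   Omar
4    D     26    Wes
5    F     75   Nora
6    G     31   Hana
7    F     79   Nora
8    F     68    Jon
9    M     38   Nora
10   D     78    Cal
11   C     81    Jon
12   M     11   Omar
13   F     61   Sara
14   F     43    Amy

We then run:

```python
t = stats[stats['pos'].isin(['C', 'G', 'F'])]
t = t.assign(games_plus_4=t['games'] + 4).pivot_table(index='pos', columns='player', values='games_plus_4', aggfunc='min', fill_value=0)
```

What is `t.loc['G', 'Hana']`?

35

filter rows where pos in ['C', 'G', 'F']:
   pos  games player
0    F     47   Dana
2    F     74    Eli
5    F     75   Nora
6    G     31   Hana
7    F     79   Nora
8    F     68    Jon
11   C     81    Jon
13   F     61   Sara
14   F     43    Amy
add column games_plus_4 = t['games'] + 4:
   pos  games player  games_plus_4
0    F     47   Dana            51
2    F     74    Eli            78
5    F     75   Nora            79
6    G     31   Hana            35
7    F     79   Nora            83
8    F     68    Jon            72
11   C     81    Jon            85
13   F     61   Sara            65
14   F     43    Amy            47
pivot: rows=pos, cols=player, min(games_plus_4):
player  Amy  Dana  Eli  Hana  Jon  Nora  Sara
pos                                          
C         0     0    0     0   85     0     0
F        47    51   78     0   72    79    65
G         0     0    0    35    0     0     0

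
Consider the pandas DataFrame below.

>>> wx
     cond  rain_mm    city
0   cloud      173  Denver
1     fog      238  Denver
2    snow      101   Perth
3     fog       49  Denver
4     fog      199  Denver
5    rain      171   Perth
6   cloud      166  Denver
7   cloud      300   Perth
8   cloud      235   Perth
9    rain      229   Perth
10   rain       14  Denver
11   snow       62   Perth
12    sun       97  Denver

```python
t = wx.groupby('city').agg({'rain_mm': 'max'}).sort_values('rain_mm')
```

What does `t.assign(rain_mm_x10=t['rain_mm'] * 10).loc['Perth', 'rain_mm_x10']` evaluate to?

3000

group by city, max of rain_mm:
        rain_mm
city           
Denver      238
Perth       300
sort by rain_mm:
        rain_mm
city           
Denver      238
Perth       300
add column rain_mm_x10 = t['rain_mm'] * 10:
        rain_mm  rain_mm_x10
city                        
Denver      238         2380
Perth       300         3000
Taking the value at row 'Perth', column 'rain_mm_x10' gives 3000.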